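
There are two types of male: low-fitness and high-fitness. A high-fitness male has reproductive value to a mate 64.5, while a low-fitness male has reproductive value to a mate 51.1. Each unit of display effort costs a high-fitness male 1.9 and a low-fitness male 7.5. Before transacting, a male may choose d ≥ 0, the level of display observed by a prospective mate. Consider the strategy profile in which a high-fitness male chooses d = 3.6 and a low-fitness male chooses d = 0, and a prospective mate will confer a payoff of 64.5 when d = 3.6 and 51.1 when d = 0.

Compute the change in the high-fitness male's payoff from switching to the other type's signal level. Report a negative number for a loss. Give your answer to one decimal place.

-6.6

Playing d = 3.6 the high-fitness male receives 64.5 − 1.9 × 3.6 = 57.66.
Deviating to d = 0 yields 51.1 instead.
Gain from deviating: 51.1 − 57.66 = -6.56, i.e. -6.6 to one decimal place.
The gain is negative, so the high-fitness type's incentive-compatibility constraint is satisfied.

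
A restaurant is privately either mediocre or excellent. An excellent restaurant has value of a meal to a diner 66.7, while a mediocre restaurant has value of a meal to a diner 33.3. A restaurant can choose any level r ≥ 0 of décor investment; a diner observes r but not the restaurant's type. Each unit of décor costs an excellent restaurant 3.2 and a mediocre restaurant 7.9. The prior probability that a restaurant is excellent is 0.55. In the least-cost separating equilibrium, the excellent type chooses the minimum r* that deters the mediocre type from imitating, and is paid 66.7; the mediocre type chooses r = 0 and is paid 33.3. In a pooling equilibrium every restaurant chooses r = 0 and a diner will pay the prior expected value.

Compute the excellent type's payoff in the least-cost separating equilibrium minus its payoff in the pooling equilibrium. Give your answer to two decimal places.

Least-cost separating signal: r* solves 33.3 = 66.7 − 7.9·r*, so r* = (66.7 − 33.3)/7.9 ≈ 4.2278.
Excellent type's separating payoff: 66.7 − 3.2 × r* = 66.7 − 3.2 × (66.7 − 33.3)/7.9 = 66.7 − 106.88/7.9 ≈ 53.1709.
Pooling payoff: 0.55 × 66.7 + 0.45 × 33.3 = 51.67.
Difference: 53.1709 − 51.67 = 1.5009, i.e. 1.50 to two decimal places.
The excellent type prefers to separate.

1.50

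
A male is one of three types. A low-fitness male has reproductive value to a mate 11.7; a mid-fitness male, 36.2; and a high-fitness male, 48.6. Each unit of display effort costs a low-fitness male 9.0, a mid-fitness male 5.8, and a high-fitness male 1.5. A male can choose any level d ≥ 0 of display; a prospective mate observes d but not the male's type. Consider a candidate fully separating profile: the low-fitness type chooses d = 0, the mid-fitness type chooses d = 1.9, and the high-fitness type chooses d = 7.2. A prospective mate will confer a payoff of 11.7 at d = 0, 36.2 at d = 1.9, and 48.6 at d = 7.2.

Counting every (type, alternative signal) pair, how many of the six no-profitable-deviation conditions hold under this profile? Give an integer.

5

High-fitness (own payoff 48.6 − 1.5×7.2 = 37.8): to d=0 gives 11.7 → no gain ✓; to d=1.9 gives 36.2 − 1.5×1.9 = 33.35 → no gain ✓.
Low-fitness (own payoff 11.7): to d=1.9 gives 36.2 − 9.0×1.9 = 19.1 → profitable ✗; to d=7.2 gives 48.6 − 9.0×7.2 = -16.2 → no gain ✓.
Mid-fitness (own payoff 36.2 − 5.8×1.9 = 25.18): to d=0 gives 11.7 → no gain ✓; to d=7.2 gives 48.6 − 5.8×7.2 = 6.84 → no gain ✓.
5 of the 6 constraints hold; not an equilibrium.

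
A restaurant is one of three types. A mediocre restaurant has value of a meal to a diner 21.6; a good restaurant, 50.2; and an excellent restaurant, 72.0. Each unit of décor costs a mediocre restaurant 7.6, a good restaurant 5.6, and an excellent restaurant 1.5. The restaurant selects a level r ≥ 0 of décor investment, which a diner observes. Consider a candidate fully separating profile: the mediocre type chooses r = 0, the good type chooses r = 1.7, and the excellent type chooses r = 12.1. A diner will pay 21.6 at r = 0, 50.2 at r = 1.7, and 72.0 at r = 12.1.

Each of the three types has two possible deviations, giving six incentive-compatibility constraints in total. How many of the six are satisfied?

5

Excellent (own payoff 72.0 − 1.5×12.1 = 53.85): to r=0 gives 21.6 → no gain ✓; to r=1.7 gives 50.2 − 1.5×1.7 = 47.65 → no gain ✓.
Good (own payoff 50.2 − 5.6×1.7 = 40.68): to r=0 gives 21.6 → no gain ✓; to r=12.1 gives 72.0 − 5.6×12.1 = 4.24 → no gain ✓.
Mediocre (own payoff 21.6): to r=1.7 gives 50.2 − 7.6×1.7 = 37.28 → profitable ✗; to r=12.1 gives 72.0 − 7.6×12.1 = -19.96 → no gain ✓.
5 of the 6 constraints hold; not an equilibrium.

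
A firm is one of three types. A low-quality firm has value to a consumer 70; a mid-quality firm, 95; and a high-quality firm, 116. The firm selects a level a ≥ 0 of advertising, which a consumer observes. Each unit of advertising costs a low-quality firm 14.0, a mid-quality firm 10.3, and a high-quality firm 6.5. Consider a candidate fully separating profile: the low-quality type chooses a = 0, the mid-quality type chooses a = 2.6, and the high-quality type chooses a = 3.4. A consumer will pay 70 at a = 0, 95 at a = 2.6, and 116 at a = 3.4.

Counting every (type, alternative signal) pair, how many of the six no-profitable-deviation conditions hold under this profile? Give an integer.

Mid-quality (own payoff 95 − 10.3×2.6 = 68.22): to a=0 gives 70 → profitable ✗; to a=3.4 gives 116 − 10.3×3.4 = 80.98 → profitable ✗.
High-quality (own payoff 116 − 6.5×3.4 = 93.9): to a=0 gives 70 → no gain ✓; to a=2.6 gives 95 − 6.5×2.6 = 78.1 → no gain ✓.
Low-quality (own payoff 70): to a=2.6 gives 95 − 14.0×2.6 = 58.6 → no gain ✓; to a=3.4 gives 116 − 14.0×3.4 = 68.4 → no gain ✓.
4 of the 6 constraints hold; not an equilibrium.

4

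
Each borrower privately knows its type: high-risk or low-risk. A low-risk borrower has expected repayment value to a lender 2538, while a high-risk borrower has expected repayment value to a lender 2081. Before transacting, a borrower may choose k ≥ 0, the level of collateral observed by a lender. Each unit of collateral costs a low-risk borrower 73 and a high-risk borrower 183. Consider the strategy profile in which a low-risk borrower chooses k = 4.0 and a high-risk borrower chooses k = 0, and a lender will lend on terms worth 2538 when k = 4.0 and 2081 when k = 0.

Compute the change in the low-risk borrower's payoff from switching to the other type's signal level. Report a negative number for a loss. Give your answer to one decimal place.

-165.0

Playing k = 4.0 the low-risk borrower receives 2538 − 73 × 4.0 = 2246.
Deviating to k = 0 yields 2081 instead.
Gain from deviating: 2081 − 2246 = -165.0.
The gain is negative, so the low-risk type's incentive-compatibility constraint is satisfied.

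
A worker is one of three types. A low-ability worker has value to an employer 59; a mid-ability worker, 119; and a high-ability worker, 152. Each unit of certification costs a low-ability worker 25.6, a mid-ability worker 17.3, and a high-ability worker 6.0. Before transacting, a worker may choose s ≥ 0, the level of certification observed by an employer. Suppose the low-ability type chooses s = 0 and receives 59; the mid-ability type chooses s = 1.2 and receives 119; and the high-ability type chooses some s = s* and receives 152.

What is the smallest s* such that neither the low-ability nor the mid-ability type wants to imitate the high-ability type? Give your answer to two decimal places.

Low-ability type (on-path payoff 59) won't mimic when 59 ≥ 152 − 25.6·s*, i.e. s* ≥ 3.63.
Mid-ability type (on-path payoff 119 − 17.3×1.2 = 98.24) won't mimic when 98.24 ≥ 152 − 17.3·s*, i.e. s* ≥ 3.11.
Both must hold, so s* = max(3.63, 3.11) = 3.63. The low-ability type's constraint binds.

3.63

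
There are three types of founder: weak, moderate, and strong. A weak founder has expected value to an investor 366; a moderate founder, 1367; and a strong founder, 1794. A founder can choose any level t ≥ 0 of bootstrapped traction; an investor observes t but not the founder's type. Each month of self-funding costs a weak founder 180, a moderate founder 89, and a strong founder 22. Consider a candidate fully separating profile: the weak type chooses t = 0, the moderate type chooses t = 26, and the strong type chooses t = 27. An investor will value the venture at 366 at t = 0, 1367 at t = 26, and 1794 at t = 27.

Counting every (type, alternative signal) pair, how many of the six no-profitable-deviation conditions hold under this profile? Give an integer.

4

Strong (own payoff 1794 − 22×27 = 1200): to t=0 gives 366 → no gain ✓; to t=26 gives 1367 − 22×26 = 795 → no gain ✓.
Moderate (own payoff 1367 − 89×26 = -947): to t=0 gives 366 → profitable ✗; to t=27 gives 1794 − 89×27 = -609 → profitable ✗.
Weak (own payoff 366): to t=26 gives 1367 − 180×26 = -3313 → no gain ✓; to t=27 gives 1794 − 180×27 = -3066 → no gain ✓.
4 of the 6 constraints hold; not an equilibrium.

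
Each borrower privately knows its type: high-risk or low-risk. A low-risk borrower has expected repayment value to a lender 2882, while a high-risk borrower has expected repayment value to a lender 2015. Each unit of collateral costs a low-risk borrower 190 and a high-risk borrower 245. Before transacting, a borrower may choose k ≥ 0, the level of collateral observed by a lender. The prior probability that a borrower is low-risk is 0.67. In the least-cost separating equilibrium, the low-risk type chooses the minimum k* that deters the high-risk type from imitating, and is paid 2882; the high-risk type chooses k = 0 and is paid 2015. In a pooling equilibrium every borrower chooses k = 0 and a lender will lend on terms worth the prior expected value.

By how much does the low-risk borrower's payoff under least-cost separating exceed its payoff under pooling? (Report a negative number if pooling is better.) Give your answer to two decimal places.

-386.26

Least-cost separating signal: k* solves 2015 = 2882 − 245·k*, so k* = (2882 − 2015)/245 ≈ 3.5388.
Low-risk type's separating payoff: 2882 − 190 × k* = 2882 − 190 × (2882 − 2015)/245 = 2882 − 164730/245 ≈ 2209.6327.
Pooling payoff: 0.67 × 2882 + 0.33 × 2015 = 2595.89.
Difference: 2209.6327 − 2595.89 = -386.2573, i.e. -386.26 to two decimal places.
The low-risk type would prefer the pooling outcome.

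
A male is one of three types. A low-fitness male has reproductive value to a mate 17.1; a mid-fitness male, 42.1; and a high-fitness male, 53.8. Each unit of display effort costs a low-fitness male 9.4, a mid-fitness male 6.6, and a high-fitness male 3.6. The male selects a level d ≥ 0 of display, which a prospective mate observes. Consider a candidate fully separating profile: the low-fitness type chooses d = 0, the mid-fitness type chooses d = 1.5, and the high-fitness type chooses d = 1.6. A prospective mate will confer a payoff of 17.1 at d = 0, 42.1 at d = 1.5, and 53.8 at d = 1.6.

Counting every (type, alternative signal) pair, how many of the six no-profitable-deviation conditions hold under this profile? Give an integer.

Mid-fitness (own payoff 42.1 − 6.6×1.5 = 32.2): to d=0 gives 17.1 → no gain ✓; to d=1.6 gives 53.8 − 6.6×1.6 = 43.24 → profitable ✗.
Low-fitness (own payoff 17.1): to d=1.5 gives 42.1 − 9.4×1.5 = 28 → profitable ✗; to d=1.6 gives 53.8 − 9.4×1.6 = 38.76 → profitable ✗.
High-fitness (own payoff 53.8 − 3.6×1.6 = 48.04): to d=0 gives 17.1 → no gain ✓; to d=1.5 gives 42.1 − 3.6×1.5 = 36.7 → no gain ✓.
3 of the 6 constraints hold; not an equilibrium.

3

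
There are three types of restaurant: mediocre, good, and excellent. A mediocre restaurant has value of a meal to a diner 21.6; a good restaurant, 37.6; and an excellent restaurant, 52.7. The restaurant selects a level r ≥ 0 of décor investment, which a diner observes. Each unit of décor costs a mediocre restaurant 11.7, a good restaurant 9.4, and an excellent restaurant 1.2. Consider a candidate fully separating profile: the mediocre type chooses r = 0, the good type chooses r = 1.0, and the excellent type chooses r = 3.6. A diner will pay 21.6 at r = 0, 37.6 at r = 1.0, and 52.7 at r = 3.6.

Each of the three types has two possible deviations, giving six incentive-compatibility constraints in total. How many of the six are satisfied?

5

Mediocre (own payoff 21.6): to r=1.0 gives 37.6 − 11.7×1.0 = 25.9 → profitable ✗; to r=3.6 gives 52.7 − 11.7×3.6 = 10.58 → no gain ✓.
Good (own payoff 37.6 − 9.4×1.0 = 28.2): to r=0 gives 21.6 → no gain ✓; to r=3.6 gives 52.7 − 9.4×3.6 = 18.86 → no gain ✓.
Excellent (own payoff 52.7 − 1.2×3.6 = 48.38): to r=0 gives 21.6 → no gain ✓; to r=1.0 gives 37.6 − 1.2×1.0 = 36.4 → no gain ✓.
5 of the 6 constraints hold; not an equilibrium.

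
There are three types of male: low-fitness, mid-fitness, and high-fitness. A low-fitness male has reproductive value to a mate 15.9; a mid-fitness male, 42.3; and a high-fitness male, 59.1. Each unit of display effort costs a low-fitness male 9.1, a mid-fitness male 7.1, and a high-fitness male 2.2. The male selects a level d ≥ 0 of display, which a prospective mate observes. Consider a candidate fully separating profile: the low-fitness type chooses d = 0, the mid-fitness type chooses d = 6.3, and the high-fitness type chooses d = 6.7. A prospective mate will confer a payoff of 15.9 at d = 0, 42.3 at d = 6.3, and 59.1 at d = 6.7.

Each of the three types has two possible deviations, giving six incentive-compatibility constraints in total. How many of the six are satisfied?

High-fitness (own payoff 59.1 − 2.2×6.7 = 44.36): to d=0 gives 15.9 → no gain ✓; to d=6.3 gives 42.3 − 2.2×6.3 = 28.44 → no gain ✓.
Mid-fitness (own payoff 42.3 − 7.1×6.3 = -2.43): to d=0 gives 15.9 → profitable ✗; to d=6.7 gives 59.1 − 7.1×6.7 = 11.53 → profitable ✗.
Low-fitness (own payoff 15.9): to d=6.3 gives 42.3 − 9.1×6.3 = -15.03 → no gain ✓; to d=6.7 gives 59.1 − 9.1×6.7 = -1.87 → no gain ✓.
4 of the 6 constraints hold; not an equilibrium.

4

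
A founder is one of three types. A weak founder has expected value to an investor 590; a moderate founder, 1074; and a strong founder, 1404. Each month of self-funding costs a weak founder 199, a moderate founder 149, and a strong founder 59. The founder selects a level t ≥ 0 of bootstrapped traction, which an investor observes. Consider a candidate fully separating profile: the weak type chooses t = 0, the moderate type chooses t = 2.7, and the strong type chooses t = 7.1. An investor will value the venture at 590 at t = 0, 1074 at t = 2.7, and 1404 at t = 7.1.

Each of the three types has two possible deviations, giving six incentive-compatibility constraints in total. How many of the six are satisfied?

Moderate (own payoff 1074 − 149×2.7 = 671.7): to t=0 gives 590 → no gain ✓; to t=7.1 gives 1404 − 149×7.1 = 346.1 → no gain ✓.
Strong (own payoff 1404 − 59×7.1 = 985.1): to t=0 gives 590 → no gain ✓; to t=2.7 gives 1074 − 59×2.7 = 914.7 → no gain ✓.
Weak (own payoff 590): to t=2.7 gives 1074 − 199×2.7 = 536.7 → no gain ✓; to t=7.1 gives 1404 − 199×7.1 = -8.9 → no gain ✓.
6 of the 6 constraints hold; this profile is a separating equilibrium.

6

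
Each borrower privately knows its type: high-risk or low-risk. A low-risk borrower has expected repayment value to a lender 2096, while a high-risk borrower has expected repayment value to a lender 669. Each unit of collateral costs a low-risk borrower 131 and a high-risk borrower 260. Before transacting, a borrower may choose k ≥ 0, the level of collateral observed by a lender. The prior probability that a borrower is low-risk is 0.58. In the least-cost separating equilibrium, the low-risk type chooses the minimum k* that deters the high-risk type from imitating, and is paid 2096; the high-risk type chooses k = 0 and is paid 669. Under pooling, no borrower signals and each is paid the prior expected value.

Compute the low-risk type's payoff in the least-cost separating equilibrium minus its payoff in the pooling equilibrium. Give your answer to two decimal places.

-119.65

Least-cost separating signal: k* solves 669 = 2096 − 260·k*, so k* = (2096 − 669)/260 ≈ 5.4885.
Low-risk type's separating payoff: 2096 − 131 × k* = 2096 − 131 × (2096 − 669)/260 = 2096 − 186937/260 ≈ 1377.0115.
Pooling payoff: 0.58 × 2096 + 0.42 × 669 = 1496.66.
Difference: 1377.0115 − 1496.66 = -119.6485, i.e. -119.65 to two decimal places.
The low-risk type would prefer the pooling outcome.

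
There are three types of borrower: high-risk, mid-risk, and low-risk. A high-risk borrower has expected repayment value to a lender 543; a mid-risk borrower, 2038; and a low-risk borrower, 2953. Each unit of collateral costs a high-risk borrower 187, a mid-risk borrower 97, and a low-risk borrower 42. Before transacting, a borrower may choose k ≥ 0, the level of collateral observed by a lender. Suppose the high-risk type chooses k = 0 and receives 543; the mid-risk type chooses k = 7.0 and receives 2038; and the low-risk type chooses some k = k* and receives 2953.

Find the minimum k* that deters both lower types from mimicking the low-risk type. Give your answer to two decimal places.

16.43

High-risk type (on-path payoff 543) won't mimic when 543 ≥ 2953 − 187·k*, i.e. k* ≥ 12.89.
Mid-risk type (on-path payoff 2038 − 97×7.0 = 1359) won't mimic when 1359 ≥ 2953 − 97·k*, i.e. k* ≥ 16.43.
Both must hold, so k* = max(12.89, 16.43) = 16.43. The mid-risk type's constraint binds.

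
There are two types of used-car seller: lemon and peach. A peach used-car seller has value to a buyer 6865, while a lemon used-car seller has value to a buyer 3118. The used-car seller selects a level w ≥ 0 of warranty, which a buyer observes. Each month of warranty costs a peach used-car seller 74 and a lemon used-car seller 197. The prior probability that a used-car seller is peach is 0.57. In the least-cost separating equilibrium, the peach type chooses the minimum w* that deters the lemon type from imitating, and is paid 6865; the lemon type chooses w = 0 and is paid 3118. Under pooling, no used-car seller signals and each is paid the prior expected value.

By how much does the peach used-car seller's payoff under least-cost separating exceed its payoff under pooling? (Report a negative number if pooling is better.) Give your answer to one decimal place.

Least-cost separating signal: w* solves 3118 = 6865 − 197·w*, so w* = (6865 − 3118)/197 ≈ 19.0203.
Peach type's separating payoff: 6865 − 74 × w* = 6865 − 74 × (6865 − 3118)/197 = 6865 − 277278/197 ≈ 5457.497.
Pooling payoff: 0.57 × 6865 + 0.43 × 3118 = 5253.79.
Difference: 5457.497 − 5253.79 = 203.707, i.e. 203.7 to one decimal place.
The peach type prefers to separate.

203.7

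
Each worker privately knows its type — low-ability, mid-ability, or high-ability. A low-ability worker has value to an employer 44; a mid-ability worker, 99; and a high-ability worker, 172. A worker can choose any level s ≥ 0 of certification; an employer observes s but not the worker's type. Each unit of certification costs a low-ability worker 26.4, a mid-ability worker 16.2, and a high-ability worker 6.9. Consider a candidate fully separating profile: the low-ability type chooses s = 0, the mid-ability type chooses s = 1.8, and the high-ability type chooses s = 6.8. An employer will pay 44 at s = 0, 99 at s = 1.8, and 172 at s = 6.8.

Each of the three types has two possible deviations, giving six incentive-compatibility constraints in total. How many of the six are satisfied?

High-ability (own payoff 172 − 6.9×6.8 = 125.08): to s=0 gives 44 → no gain ✓; to s=1.8 gives 99 − 6.9×1.8 = 86.58 → no gain ✓.
Mid-ability (own payoff 99 − 16.2×1.8 = 69.84): to s=0 gives 44 → no gain ✓; to s=6.8 gives 172 − 16.2×6.8 = 61.84 → no gain ✓.
Low-ability (own payoff 44): to s=1.8 gives 99 − 26.4×1.8 = 51.48 → profitable ✗; to s=6.8 gives 172 − 26.4×6.8 = -7.52 → no gain ✓.
5 of the 6 constraints hold; not an equilibrium.

5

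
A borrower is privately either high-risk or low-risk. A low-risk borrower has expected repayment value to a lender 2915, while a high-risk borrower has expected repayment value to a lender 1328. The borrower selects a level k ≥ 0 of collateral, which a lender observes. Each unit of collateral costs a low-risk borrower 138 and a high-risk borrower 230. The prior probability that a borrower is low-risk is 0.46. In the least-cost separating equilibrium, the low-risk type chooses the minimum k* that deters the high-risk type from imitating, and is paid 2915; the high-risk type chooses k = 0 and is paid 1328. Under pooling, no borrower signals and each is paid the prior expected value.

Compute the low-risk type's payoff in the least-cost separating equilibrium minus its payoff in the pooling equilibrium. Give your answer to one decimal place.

Least-cost separating signal: k* solves 1328 = 2915 − 230·k*, so k* = (2915 − 1328)/230 = 6.9.
Low-risk type's separating payoff: 2915 − 138 × k* = 2915 − 138 × (2915 − 1328)/230 = 2915 − 219006/230 = 1962.8.
Pooling payoff: 0.46 × 2915 + 0.54 × 1328 = 2058.02.
Difference: 1962.8 − 2058.02 = -95.22, i.e. -95.2 to one decimal place.
The low-risk type would prefer the pooling outcome.

-95.2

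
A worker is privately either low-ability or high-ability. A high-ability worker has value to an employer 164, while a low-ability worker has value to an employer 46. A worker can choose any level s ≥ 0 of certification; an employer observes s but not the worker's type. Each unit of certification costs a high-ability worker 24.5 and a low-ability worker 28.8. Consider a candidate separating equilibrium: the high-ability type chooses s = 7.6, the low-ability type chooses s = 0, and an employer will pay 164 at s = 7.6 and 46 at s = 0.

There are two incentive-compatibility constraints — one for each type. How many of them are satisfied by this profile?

High-ability type: signal → 164 − 24.5 × 7.6 = -22.2; deviate to 0 → 46. IC fails (-22.2 < 46).
Low-ability type: stay at 0 → 46; mimic → 164 − 28.8 × 7.6 = -54.88. IC holds (46 ≥ -54.88).
1 of 2 constraints hold, so this profile is not an equilibrium.

1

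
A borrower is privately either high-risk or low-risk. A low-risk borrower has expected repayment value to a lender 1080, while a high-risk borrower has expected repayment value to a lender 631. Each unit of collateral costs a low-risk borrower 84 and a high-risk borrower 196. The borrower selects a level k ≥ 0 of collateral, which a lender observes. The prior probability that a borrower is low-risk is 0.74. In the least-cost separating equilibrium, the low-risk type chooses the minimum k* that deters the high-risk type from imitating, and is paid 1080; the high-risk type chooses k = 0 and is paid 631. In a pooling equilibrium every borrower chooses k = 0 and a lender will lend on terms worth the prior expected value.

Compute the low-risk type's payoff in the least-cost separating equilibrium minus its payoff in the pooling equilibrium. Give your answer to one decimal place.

Least-cost separating signal: k* solves 631 = 1080 − 196·k*, so k* = (1080 − 631)/196 ≈ 2.2908.
Low-risk type's separating payoff: 1080 − 84 × k* = 1080 − 84 × (1080 − 631)/196 = 1080 − 37716/196 ≈ 887.571.
Pooling payoff: 0.74 × 1080 + 0.26 × 631 = 963.26.
Difference: 887.571 − 963.26 = -75.689, i.e. -75.7 to one decimal place.
The low-risk type would prefer the pooling outcome.

-75.7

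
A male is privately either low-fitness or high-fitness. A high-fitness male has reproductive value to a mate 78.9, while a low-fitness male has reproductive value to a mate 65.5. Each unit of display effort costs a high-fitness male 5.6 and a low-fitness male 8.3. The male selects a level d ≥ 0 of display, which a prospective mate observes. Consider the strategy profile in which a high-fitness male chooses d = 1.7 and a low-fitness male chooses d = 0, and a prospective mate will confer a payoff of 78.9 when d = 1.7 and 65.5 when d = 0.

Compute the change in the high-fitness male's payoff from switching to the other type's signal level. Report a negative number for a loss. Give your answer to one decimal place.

Playing d = 1.7 the high-fitness male receives 78.9 − 5.6 × 1.7 = 69.38.
Deviating to d = 0 yields 65.5 instead.
Gain from deviating: 65.5 − 69.38 = -3.88, i.e. -3.9 to one decimal place.
The gain is negative, so the high-fitness type's incentive-compatibility constraint is satisfied.

-3.9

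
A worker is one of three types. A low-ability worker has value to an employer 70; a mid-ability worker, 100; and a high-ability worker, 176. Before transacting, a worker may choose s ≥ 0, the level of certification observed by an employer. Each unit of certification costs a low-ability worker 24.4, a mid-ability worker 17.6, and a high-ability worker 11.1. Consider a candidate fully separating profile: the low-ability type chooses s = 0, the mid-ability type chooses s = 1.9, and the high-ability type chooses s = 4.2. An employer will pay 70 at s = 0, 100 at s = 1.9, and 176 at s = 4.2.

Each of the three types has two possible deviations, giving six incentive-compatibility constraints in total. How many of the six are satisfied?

3

Low-ability (own payoff 70): to s=1.9 gives 100 − 24.4×1.9 = 53.64 → no gain ✓; to s=4.2 gives 176 − 24.4×4.2 = 73.52 → profitable ✗.
Mid-ability (own payoff 100 − 17.6×1.9 = 66.56): to s=0 gives 70 → profitable ✗; to s=4.2 gives 176 − 17.6×4.2 = 102.08 → profitable ✗.
High-ability (own payoff 176 − 11.1×4.2 = 129.38): to s=0 gives 70 → no gain ✓; to s=1.9 gives 100 − 11.1×1.9 = 78.91 → no gain ✓.
3 of the 6 constraints hold; not an equilibrium.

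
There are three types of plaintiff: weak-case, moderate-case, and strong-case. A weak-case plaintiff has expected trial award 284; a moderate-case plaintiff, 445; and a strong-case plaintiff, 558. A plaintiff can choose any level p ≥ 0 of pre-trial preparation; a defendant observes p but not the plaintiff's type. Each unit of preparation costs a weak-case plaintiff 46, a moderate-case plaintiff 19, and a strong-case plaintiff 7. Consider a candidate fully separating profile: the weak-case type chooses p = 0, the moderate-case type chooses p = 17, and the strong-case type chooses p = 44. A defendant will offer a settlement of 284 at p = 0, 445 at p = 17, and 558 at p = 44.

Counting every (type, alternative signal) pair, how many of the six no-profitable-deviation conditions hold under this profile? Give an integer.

3

Strong-case (own payoff 558 − 7×44 = 250): to p=0 gives 284 → profitable ✗; to p=17 gives 445 − 7×17 = 326 → profitable ✗.
Moderate-case (own payoff 445 − 19×17 = 122): to p=0 gives 284 → profitable ✗; to p=44 gives 558 − 19×44 = -278 → no gain ✓.
Weak-case (own payoff 284): to p=17 gives 445 − 46×17 = -337 → no gain ✓; to p=44 gives 558 − 46×44 = -1466 → no gain ✓.
3 of the 6 constraints hold; not an equilibrium.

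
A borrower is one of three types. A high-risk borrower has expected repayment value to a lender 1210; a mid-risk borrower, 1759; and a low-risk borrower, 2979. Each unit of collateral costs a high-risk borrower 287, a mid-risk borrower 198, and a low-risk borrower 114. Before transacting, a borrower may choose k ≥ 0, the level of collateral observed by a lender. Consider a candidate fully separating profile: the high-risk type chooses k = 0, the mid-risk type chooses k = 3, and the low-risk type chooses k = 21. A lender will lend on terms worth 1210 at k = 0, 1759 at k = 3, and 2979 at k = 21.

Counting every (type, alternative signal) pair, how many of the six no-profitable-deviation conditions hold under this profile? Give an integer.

High-risk (own payoff 1210): to k=3 gives 1759 − 287×3 = 898 → no gain ✓; to k=21 gives 2979 − 287×21 = -3048 → no gain ✓.
Mid-risk (own payoff 1759 − 198×3 = 1165): to k=0 gives 1210 → profitable ✗; to k=21 gives 2979 − 198×21 = -1179 → no gain ✓.
Low-risk (own payoff 2979 − 114×21 = 585): to k=0 gives 1210 → profitable ✗; to k=3 gives 1759 − 114×3 = 1417 → profitable ✗.
3 of the 6 constraints hold; not an equilibrium.

3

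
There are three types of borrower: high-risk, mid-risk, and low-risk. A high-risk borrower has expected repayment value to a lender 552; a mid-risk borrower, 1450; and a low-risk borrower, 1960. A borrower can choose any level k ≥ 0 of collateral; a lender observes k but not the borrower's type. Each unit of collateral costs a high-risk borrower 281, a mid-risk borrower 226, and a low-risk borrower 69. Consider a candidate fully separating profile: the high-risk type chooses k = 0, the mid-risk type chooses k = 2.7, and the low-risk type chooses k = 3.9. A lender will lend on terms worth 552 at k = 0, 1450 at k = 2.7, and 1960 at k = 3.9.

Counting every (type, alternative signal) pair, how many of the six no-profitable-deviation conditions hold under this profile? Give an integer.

Mid-risk (own payoff 1450 − 226×2.7 = 839.8): to k=0 gives 552 → no gain ✓; to k=3.9 gives 1960 − 226×3.9 = 1078.6 → profitable ✗.
Low-risk (own payoff 1960 − 69×3.9 = 1690.9): to k=0 gives 552 → no gain ✓; to k=2.7 gives 1450 − 69×2.7 = 1263.7 → no gain ✓.
High-risk (own payoff 552): to k=2.7 gives 1450 − 281×2.7 = 691.3 → profitable ✗; to k=3.9 gives 1960 − 281×3.9 = 864.1 → profitable ✗.
3 of the 6 constraints hold; not an equilibrium.

3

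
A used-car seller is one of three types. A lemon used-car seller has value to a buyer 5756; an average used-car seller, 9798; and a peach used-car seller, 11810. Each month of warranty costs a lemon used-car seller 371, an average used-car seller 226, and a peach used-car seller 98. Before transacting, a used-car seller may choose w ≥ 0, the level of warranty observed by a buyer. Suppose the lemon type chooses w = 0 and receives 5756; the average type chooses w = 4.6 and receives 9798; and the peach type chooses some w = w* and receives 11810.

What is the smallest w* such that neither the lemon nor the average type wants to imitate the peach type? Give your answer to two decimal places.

Lemon type (on-path payoff 5756) won't mimic when 5756 ≥ 11810 − 371·w*, i.e. w* ≥ 16.32.
Average type (on-path payoff 9798 − 226×4.6 = 8758.4) won't mimic when 8758.4 ≥ 11810 − 226·w*, i.e. w* ≥ 13.50.
Both must hold, so w* = max(16.32, 13.50) = 16.32. The lemon type's constraint binds.

16.32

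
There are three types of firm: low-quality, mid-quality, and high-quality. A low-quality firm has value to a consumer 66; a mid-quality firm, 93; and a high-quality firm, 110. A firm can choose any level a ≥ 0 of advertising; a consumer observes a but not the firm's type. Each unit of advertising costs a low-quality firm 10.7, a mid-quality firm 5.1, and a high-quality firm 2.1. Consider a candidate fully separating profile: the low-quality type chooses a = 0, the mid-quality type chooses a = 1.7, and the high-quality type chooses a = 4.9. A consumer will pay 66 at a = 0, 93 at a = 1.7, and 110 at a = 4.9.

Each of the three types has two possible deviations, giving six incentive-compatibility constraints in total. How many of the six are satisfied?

4

Low-quality (own payoff 66): to a=1.7 gives 93 − 10.7×1.7 = 74.81 → profitable ✗; to a=4.9 gives 110 − 10.7×4.9 = 57.57 → no gain ✓.
Mid-quality (own payoff 93 − 5.1×1.7 = 84.33): to a=0 gives 66 → no gain ✓; to a=4.9 gives 110 − 5.1×4.9 = 85.01 → profitable ✗.
High-quality (own payoff 110 − 2.1×4.9 = 99.71): to a=0 gives 66 → no gain ✓; to a=1.7 gives 93 − 2.1×1.7 = 89.43 → no gain ✓.
4 of the 6 constraints hold; not an equilibrium.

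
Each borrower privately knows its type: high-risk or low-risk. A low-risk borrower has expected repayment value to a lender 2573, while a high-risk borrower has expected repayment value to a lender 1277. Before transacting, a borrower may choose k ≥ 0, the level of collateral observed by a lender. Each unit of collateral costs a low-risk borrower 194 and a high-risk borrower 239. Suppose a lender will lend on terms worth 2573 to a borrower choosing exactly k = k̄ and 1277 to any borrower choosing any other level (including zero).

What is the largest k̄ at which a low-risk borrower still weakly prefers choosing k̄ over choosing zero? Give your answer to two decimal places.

Choosing k̄ yields the low-risk type 2573 − 194·k̄; choosing zero yields 1277.
The low-risk type is indifferent at 2573 − 194·k̄ = 1277, i.e. k̄ = (2573 − 1277) / 194 ≈ 6.68.
For any k̄ above 6.68 the low-risk type would rather pool at zero, so separation collapses.

6.68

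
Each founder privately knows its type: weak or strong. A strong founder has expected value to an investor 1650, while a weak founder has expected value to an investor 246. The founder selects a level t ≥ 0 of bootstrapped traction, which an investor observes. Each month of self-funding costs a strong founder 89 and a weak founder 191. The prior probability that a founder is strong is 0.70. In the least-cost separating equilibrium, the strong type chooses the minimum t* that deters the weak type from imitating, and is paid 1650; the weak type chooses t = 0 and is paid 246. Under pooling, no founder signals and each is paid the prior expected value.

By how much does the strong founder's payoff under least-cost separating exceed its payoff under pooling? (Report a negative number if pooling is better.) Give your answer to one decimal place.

Least-cost separating signal: t* solves 246 = 1650 − 191·t*, so t* = (1650 − 246)/191 ≈ 7.3508.
Strong type's separating payoff: 1650 − 89 × t* = 1650 − 89 × (1650 − 246)/191 = 1650 − 124956/191 ≈ 995.780.
Pooling payoff: 0.70 × 1650 + 0.30 × 246 = 1228.8.
Difference: 995.780 − 1228.8 = -233.02, i.e. -233.0 to one decimal place.
The strong type would prefer the pooling outcome.

-233.0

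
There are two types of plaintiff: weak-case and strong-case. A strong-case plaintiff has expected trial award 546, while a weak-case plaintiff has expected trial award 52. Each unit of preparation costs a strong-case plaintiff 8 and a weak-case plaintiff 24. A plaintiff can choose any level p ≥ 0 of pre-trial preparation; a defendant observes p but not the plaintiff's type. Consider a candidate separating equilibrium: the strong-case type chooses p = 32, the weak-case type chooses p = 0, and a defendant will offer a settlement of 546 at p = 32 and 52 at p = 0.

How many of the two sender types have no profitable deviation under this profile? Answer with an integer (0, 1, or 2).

Strong-case type: signal → 546 − 8 × 32 = 290; deviate to 0 → 52. IC holds (290 ≥ 52).
Weak-case type: stay at 0 → 52; mimic → 546 − 24 × 32 = -222. IC holds (52 ≥ -222).
2 of 2 constraints hold, so this is a separating equilibrium.

2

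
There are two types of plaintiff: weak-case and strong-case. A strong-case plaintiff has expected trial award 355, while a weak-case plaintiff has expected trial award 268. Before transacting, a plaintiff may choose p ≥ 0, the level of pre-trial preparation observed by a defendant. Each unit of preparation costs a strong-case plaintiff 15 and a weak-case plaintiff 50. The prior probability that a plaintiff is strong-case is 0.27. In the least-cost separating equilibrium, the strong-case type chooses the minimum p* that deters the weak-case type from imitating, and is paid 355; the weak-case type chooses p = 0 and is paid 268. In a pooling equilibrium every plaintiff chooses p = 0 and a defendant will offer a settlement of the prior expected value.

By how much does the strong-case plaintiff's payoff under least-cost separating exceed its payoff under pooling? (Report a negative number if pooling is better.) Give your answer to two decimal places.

Least-cost separating signal: p* solves 268 = 355 − 50·p*, so p* = (355 − 268)/50 = 1.74.
Strong-case type's separating payoff: 355 − 15 × p* = 355 − 15 × (355 − 268)/50 = 355 − 1305/50 = 328.9.
Pooling payoff: 0.27 × 355 + 0.73 × 268 = 291.49.
Difference: 328.9 − 291.49 = 37.41.
The strong-case type prefers to separate.

37.41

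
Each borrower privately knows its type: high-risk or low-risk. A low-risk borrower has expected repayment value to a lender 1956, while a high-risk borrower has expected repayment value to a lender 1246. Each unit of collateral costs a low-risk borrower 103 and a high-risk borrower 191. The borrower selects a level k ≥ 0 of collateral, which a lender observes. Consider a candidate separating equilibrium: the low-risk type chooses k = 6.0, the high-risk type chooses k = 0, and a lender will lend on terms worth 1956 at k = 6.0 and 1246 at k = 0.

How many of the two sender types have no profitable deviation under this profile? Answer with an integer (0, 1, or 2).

High-risk type: stay at 0 → 1246; mimic → 1956 − 191 × 6.0 = 810. IC holds (1246 ≥ 810).
Low-risk type: signal → 1956 − 103 × 6.0 = 1338; deviate to 0 → 1246. IC holds (1338 ≥ 1246).
2 of 2 constraints hold, so this is a separating equilibrium.

2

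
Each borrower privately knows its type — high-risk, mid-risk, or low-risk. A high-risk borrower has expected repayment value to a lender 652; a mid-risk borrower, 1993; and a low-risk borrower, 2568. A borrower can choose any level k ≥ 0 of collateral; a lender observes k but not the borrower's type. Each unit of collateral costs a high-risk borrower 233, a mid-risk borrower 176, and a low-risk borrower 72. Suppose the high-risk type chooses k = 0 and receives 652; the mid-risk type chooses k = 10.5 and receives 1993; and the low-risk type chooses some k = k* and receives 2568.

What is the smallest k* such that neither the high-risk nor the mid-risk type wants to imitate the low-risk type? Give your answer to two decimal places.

13.77

High-risk type (on-path payoff 652) won't mimic when 652 ≥ 2568 − 233·k*, i.e. k* ≥ 8.22.
Mid-risk type (on-path payoff 1993 − 176×10.5 = 145) won't mimic when 145 ≥ 2568 − 176·k*, i.e. k* ≥ 13.77.
Both must hold, so k* = max(8.22, 13.77) = 13.77. The mid-risk type's constraint binds.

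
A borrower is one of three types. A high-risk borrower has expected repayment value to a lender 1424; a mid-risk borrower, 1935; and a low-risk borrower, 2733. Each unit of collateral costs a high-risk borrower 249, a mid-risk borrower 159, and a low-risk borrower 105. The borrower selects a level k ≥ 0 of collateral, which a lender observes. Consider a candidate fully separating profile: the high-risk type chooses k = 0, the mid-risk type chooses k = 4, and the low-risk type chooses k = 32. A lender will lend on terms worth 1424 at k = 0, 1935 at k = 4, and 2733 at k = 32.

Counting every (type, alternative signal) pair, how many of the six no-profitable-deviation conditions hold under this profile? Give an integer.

Low-risk (own payoff 2733 − 105×32 = -627): to k=0 gives 1424 → profitable ✗; to k=4 gives 1935 − 105×4 = 1515 → profitable ✗.
High-risk (own payoff 1424): to k=4 gives 1935 − 249×4 = 939 → no gain ✓; to k=32 gives 2733 − 249×32 = -5235 → no gain ✓.
Mid-risk (own payoff 1935 − 159×4 = 1299): to k=0 gives 1424 → profitable ✗; to k=32 gives 2733 − 159×32 = -2355 → no gain ✓.
3 of the 6 constraints hold; not an equilibrium.

3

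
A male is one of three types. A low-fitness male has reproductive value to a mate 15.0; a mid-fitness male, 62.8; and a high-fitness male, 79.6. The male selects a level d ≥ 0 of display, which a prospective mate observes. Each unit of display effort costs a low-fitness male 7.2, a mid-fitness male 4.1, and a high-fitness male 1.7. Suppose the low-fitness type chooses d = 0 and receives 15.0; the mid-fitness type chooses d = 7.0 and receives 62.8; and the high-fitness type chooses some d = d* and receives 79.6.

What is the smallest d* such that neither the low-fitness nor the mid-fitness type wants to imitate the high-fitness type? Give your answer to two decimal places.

11.10

Mid-fitness type (on-path payoff 62.8 − 4.1×7.0 = 34.1) won't mimic when 34.1 ≥ 79.6 − 4.1·d*, i.e. d* ≥ 11.10.
Low-fitness type (on-path payoff 15.0) won't mimic when 15.0 ≥ 79.6 − 7.2·d*, i.e. d* ≥ 8.97.
Both must hold, so d* = max(8.97, 11.10) = 11.10. The mid-fitness type's constraint binds.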